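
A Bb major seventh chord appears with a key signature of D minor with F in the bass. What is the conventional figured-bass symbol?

F is the fifth of Bb major seventh, so the chord is in second inversion.
A seventh chord in second inversion is figured 6/4/3, conventionally abbreviated 4/3.

4/3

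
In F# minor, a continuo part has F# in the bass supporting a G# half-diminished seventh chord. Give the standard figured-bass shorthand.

F# is the seventh of G# half-diminished seventh, so the chord is in third inversion.
A seventh chord in third inversion is figured 6/4/2, conventionally abbreviated 4/2.

4/2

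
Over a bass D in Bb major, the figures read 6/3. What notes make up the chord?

D, F, Bb

A third above D in this key is F.
A sixth above D in this key is Bb.
Together with the bass D, this spells Bb major in first inversion.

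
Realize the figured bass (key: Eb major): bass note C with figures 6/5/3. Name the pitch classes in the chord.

C, Eb, G, Ab

A third above C in this key is Eb.
A fifth above C in this key is G.
A sixth above C in this key is Ab.
Together with the bass C, this spells Ab major seventh in first inversion.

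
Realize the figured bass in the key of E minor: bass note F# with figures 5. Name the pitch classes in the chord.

The written figures 5 are shorthand for 5/3: the 3 is implied.
A third above F# in this key is A.
A fifth above F# in this key is C.
Together with the bass F#, this spells F# diminished in root position.

F#, A, C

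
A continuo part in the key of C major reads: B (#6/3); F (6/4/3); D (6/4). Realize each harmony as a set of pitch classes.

B (#6/3): B, D, G#.
F (6/4/3): F, A, B, D.
D (6/4): D, G, B.

B, D, G# | F, A, B, D | D, G, B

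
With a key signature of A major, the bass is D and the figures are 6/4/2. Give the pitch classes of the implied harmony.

A second above D in this key is E.
A fourth above D in this key is G#.
A sixth above D in this key is B.
Together with the bass D, this spells E dominant seventh in third inversion.

D, E, G#, B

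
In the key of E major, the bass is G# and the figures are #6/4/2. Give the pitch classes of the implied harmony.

G#, A, C#, E#

A second above G# in this key is A.
A fourth above G# in this key is C#.
A sixth above G# in this key is E, raised to E# by the sharp.
Together with the bass G#, this spells A augmented major seventh in third inversion.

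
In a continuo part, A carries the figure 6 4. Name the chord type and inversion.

triad, second inversion

Intervals of 6/4 above the bass form a triad; the bass is the fifth, so this is second inversion.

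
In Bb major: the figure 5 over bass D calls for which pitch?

A

Counting 4 letter steps above D lands on A; in Bb major, that letter is A.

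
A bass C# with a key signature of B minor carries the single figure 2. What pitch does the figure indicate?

Counting 1 letter step above C# lands on D; in B minor, that letter is D.

D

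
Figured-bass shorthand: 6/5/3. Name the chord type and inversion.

seventh chord, first inversion

Intervals of 6/5/3 above the bass form a seventh chord; the bass is the third, so this is first inversion.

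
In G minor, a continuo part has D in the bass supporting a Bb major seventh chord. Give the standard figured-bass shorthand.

6/5

D is the third of Bb major seventh, so the chord is in first inversion.
A seventh chord in first inversion is figured 6/5/3, conventionally abbreviated 6/5.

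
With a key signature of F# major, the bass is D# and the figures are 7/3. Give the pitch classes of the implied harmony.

The written figures 7/3 are shorthand for 7/5/3: the 5 is implied.
A third above D# in this key is F#.
A fifth above D# in this key is A#.
A seventh above D# in this key is C#.
Together with the bass D#, this spells D# minor seventh in root position.

D#, F#, A#, C#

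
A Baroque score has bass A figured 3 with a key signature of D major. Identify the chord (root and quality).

The figures 3 indicate a triad in root position.
In root position the bass is the root, so the root is A.
The chord tones are A, C#, E, giving A major.

A major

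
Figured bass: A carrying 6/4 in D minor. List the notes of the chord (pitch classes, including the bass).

A, D, F

A fourth above A in this key is D.
A sixth above A in this key is F.
Together with the bass A, this spells D minor in second inversion.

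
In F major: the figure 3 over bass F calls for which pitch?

A

Counting 2 letter steps above F lands on A; in F major, that letter is A.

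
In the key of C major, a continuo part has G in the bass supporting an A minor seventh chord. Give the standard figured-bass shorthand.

4/2

G is the seventh of A minor seventh, so the chord is in third inversion.
A seventh chord in third inversion is figured 6/4/2, conventionally abbreviated 4/2.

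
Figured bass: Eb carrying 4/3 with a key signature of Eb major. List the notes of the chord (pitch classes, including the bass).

The written figures 4/3 are shorthand for 6/4/3: the 6 is implied.
A third above Eb in this key is G.
A fourth above Eb in this key is Ab.
A sixth above Eb in this key is C.
Together with the bass Eb, this spells Ab major seventh in second inversion.

Eb, G, Ab, C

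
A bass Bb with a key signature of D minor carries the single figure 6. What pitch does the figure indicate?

Counting 5 letter steps above Bb lands on G; in D minor, that letter is G.

G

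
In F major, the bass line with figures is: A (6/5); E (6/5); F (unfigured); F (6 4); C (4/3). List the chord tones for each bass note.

A (6/5/3): A, C, E, F.
E (6/5/3): E, G, Bb, C.
F (5/3): F, A, C.
F (6/4): F, Bb, D.
C (6/4/3): C, E, F, A.

A, C, E, F | E, G, Bb, C | F, A, C | F, Bb, D | C, E, F, A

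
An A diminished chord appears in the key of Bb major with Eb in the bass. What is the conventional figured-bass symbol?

Eb is the fifth of A diminished, so the chord is in second inversion.
A triad in second inversion is figured 6/4, conventionally abbreviated 6/4.

6/4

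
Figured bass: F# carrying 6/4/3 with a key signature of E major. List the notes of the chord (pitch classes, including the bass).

A third above F# in this key is A.
A fourth above F# in this key is B.
A sixth above F# in this key is D#.
Together with the bass F#, this spells B dominant seventh in second inversion.

F#, A, B, D#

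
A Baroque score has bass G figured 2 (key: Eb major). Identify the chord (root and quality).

Ab major seventh

The figures 2 indicate a seventh chord in third inversion.
In third inversion the root lies a second above the bass: a second above G in Eb major is Ab.
The chord tones are G, Ab, C, Eb, giving Ab major seventh.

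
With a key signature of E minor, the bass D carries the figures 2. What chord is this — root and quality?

E minor seventh

The figures 2 indicate a seventh chord in third inversion.
In third inversion the root lies a second above the bass: a second above D in E minor is E.
The chord tones are D, E, G, B, giving E minor seventh.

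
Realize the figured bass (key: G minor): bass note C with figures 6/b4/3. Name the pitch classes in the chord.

A third above C in this key is Eb.
A fourth above C in this key is F, lowered to Fb by the flat.
A sixth above C in this key is A.

C, Eb, Fb, A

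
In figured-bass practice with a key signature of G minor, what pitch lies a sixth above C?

A

Counting 5 letter steps above C lands on A; in G minor, that letter is A.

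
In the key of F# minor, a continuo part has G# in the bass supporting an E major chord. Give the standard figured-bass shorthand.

6

G# is the third of E major, so the chord is in first inversion.
A triad in first inversion is figured 6/3, conventionally abbreviated 6.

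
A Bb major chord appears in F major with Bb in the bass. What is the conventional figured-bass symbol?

no figures

Bb is the root of Bb major, so the chord is in root position.
A triad in root position is figured 5/3, conventionally abbreviated (no figures — root-position triad).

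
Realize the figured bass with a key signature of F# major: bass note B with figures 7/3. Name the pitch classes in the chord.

B, D#, F#, A#

The written figures 7/3 are shorthand for 7/5/3: the 5 is implied.
A third above B in this key is D#.
A fifth above B in this key is F#.
A seventh above B in this key is A#.
Together with the bass B, this spells B major seventh in root position.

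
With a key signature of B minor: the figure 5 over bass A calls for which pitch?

E

Counting 4 letter steps above A lands on E; in B minor, that letter is E.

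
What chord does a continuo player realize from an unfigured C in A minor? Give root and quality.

An unfigured bass indicates a triad in root position.
In root position the bass is the root, so the root is C.
The chord tones are C, E, G, giving C major.

C major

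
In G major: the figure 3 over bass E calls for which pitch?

Counting 2 letter steps above E lands on G; in G major, that letter is G.

G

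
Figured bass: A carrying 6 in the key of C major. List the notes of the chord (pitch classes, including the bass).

A, C, F

The written figures 6 are shorthand for 6/3: the 3 is implied.
A third above A in this key is C.
A sixth above A in this key is F.
Together with the bass A, this spells F major in first inversion.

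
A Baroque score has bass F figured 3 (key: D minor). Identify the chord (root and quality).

The figures 3 indicate a triad in root position.
In root position the bass is the root, so the root is F.
The chord tones are F, A, C, giving F major.

F major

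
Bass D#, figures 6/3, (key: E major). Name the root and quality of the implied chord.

B major

The figures 6/3 indicate a triad in first inversion.
In first inversion the root lies a sixth above the bass: a sixth above D# in E major is B.
The chord tones are D#, F#, B, giving B major.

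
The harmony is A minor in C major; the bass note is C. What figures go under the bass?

C is the third of A minor, so the chord is in first inversion.
A triad in first inversion is figured 6/3, conventionally abbreviated 6.

6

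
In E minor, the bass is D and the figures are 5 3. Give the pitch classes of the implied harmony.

A third above D in this key is F#.
A fifth above D in this key is A.
Together with the bass D, this spells D major in root position.

D, F#, A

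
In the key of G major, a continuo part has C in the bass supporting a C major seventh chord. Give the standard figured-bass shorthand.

7

C is the root of C major seventh, so the chord is in root position.
A seventh chord in root position is figured 7/5/3, conventionally abbreviated 7.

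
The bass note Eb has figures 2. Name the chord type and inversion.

seventh chord, third inversion

2 is shorthand for 6/4/2.
Intervals of 6/4/2 above the bass form a seventh chord; the bass is the seventh, so this is third inversion.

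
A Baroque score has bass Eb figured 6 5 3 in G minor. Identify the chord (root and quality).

C minor seventh

The figures 6 5 3 indicate a seventh chord in first inversion.
In first inversion the root lies a sixth above the bass: a sixth above Eb in G minor is C.
The chord tones are Eb, G, Bb, C, giving C minor seventh.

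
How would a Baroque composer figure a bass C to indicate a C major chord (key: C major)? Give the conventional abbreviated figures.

C is the root of C major, so the chord is in root position.
A triad in root position is figured 5/3, conventionally abbreviated (no figures — root-position triad).

no figures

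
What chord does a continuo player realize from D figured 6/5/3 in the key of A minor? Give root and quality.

The figures 6/5/3 indicate a seventh chord in first inversion.
In first inversion the root lies a sixth above the bass: a sixth above D in A minor is B.
The chord tones are D, F, A, B, giving B half-diminished seventh.

B half-diminished seventh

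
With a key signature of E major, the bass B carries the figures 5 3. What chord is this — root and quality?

The figures 5 3 indicate a triad in root position.
In root position the bass is the root, so the root is B.
The chord tones are B, D#, F#, giving B major.

B major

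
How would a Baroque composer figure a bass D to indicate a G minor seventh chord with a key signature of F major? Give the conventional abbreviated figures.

D is the fifth of G minor seventh, so the chord is in second inversion.
A seventh chord in second inversion is figured 6/4/3, conventionally abbreviated 4/3.

4/3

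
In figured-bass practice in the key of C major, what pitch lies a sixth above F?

Counting 5 letter steps above F lands on D; in C major, that letter is D.

D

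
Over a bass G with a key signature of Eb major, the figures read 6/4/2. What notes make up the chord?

A second above G in this key is Ab.
A fourth above G in this key is C.
A sixth above G in this key is Eb.
Together with the bass G, this spells Ab major seventh in third inversion.

G, Ab, C, Eb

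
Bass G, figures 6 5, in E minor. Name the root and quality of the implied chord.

The figures 6 5 indicate a seventh chord in first inversion.
In first inversion the root lies a sixth above the bass: a sixth above G in E minor is E.
The chord tones are G, B, D, E, giving E minor seventh.

E minor seventh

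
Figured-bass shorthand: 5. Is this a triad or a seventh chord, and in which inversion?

5 is shorthand for 5/3.
Intervals of 5/3 above the bass form a triad; the bass is the root, so this is root position.

triad, root position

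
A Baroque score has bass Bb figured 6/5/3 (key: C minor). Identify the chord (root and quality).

G minor seventh

The figures 6/5/3 indicate a seventh chord in first inversion.
In first inversion the root lies a sixth above the bass: a sixth above Bb in C minor is G.
The chord tones are Bb, D, F, G, giving G minor seventh.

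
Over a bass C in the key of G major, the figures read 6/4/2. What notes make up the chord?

C, D, F#, A

A second above C in this key is D.
A fourth above C in this key is F#.
A sixth above C in this key is A.
Together with the bass C, this spells D dominant seventh in third inversion.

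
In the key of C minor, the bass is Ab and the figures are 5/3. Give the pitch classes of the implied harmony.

Ab, C, Eb

A third above Ab in this key is C.
A fifth above Ab in this key is Eb.
Together with the bass Ab, this spells Ab major in root position.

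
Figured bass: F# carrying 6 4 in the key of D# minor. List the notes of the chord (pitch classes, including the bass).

A fourth above F# in this key is B.
A sixth above F# in this key is D#.
Together with the bass F#, this spells B major in second inversion.

F#, B, D#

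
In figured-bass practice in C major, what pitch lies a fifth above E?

Counting 4 letter steps above E lands on B; in C major, that letter is B.

B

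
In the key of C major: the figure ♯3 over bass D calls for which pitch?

Counting 2 letter steps above D lands on F; in C major, that letter is F.
The #3 figure raises it a semitone, giving F#.

F#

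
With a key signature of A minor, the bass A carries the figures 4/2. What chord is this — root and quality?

The figures 4/2 indicate a seventh chord in third inversion.
In third inversion the root lies a second above the bass: a second above A in A minor is B.
The chord tones are A, B, D, F, giving B half-diminished seventh.

B half-diminished seventh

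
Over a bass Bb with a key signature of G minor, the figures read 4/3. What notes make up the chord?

Bb, D, Eb, G

The written figures 4/3 are shorthand for 6/4/3: the 6 is implied.
A third above Bb in this key is D.
A fourth above Bb in this key is Eb.
A sixth above Bb in this key is G.
Together with the bass Bb, this spells Eb major seventh in second inversion.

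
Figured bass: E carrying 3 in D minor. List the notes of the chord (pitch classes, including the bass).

The written figures 3 are shorthand for 5/3: the 5 is implied.
A third above E in this key is G.
A fifth above E in this key is Bb.
Together with the bass E, this spells E diminished in root position.

E, G, Bb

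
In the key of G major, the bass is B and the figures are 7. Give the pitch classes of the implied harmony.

B, D, F#, A

The written figures 7 are shorthand for 7/5/3: the 5/3 are implied.
A third above B in this key is D.
A fifth above B in this key is F#.
A seventh above B in this key is A.
Together with the bass B, this spells B minor seventh in root position.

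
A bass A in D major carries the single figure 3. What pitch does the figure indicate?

C#

Counting 2 letter steps above A lands on C; in D major, that letter is C#.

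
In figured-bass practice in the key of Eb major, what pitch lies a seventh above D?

C

Counting 6 letter steps above D lands on C; in Eb major, that letter is C.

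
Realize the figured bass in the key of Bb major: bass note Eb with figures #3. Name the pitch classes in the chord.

The written figures #3 are shorthand for 5/3: the 5 is implied.
A third above Eb in this key is G, raised to G# by the sharp.
A fifth above Eb in this key is Bb.

Eb, G#, Bb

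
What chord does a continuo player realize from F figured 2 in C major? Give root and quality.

G dominant seventh

The figures 2 indicate a seventh chord in third inversion.
In third inversion the root lies a second above the bass: a second above F in C major is G.
The chord tones are F, G, B, D, giving G dominant seventh.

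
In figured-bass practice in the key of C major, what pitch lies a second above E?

Counting 1 letter step above E lands on F; in C major, that letter is F.

F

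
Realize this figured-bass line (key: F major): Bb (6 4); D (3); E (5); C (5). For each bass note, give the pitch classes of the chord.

Bb (6/4): Bb, E, G.
D (5/3): D, F, A.
E (5/3): E, G, Bb.
C (5/3): C, E, G.

Bb, E, G | D, F, A | E, G, Bb | C, E, G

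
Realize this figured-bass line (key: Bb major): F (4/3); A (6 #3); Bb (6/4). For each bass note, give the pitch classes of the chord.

F (6/4/3): F, A, Bb, D.
A (6/#3): A, C#, F.
Bb (6/4): Bb, Eb, G.

F, A, Bb, D | A, C#, F | Bb, Eb, G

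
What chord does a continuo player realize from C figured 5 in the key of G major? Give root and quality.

C major

The figures 5 indicate a triad in root position.
In root position the bass is the root, so the root is C.
The chord tones are C, E, G, giving C major.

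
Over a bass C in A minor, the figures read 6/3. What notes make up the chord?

C, E, A

A third above C in this key is E.
A sixth above C in this key is A.
Together with the bass C, this spells A minor in first inversion.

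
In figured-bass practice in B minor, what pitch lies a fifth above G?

D

Counting 4 letter steps above G lands on D; in B minor, that letter is D.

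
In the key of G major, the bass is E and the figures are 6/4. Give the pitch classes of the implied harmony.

A fourth above E in this key is A.
A sixth above E in this key is C.
Together with the bass E, this spells A minor in second inversion.

E, A, C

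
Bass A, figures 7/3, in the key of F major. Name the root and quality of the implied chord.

A minor seventh

The figures 7/3 indicate a seventh chord in root position.
In root position the bass is the root, so the root is A.
The chord tones are A, C, E, G, giving A minor seventh.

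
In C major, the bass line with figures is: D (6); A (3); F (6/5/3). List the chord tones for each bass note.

D (6/3): D, F, B.
A (5/3): A, C, E.
F (6/5/3): F, A, C, D.

D, F, B | A, C, E | F, A, C, D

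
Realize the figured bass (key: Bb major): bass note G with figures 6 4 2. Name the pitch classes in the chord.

G, A, C, Eb

A second above G in this key is A.
A fourth above G in this key is C.
A sixth above G in this key is Eb.
Together with the bass G, this spells A half-diminished seventh in third inversion.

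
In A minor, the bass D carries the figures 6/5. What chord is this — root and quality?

The figures 6/5 indicate a seventh chord in first inversion.
In first inversion the root lies a sixth above the bass: a sixth above D in A minor is B.
The chord tones are D, F, A, B, giving B half-diminished seventh.

B half-diminished seventh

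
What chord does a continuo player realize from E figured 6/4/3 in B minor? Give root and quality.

The figures 6/4/3 indicate a seventh chord in second inversion.
In second inversion the root lies a fourth above the bass: a fourth above E in B minor is A.
The chord tones are E, G, A, C#, giving A dominant seventh.

A dominant seventh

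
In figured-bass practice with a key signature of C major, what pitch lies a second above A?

B

Counting 1 letter step above A lands on B; in C major, that letter is B.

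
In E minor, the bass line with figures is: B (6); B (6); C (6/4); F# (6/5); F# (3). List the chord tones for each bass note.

B (6/3): B, D, G.
B (6/3): B, D, G.
C (6/4): C, F#, A.
F# (6/5/3): F#, A, C, D.
F# (5/3): F#, A, C.

B, D, G | B, D, G | C, F#, A | F#, A, C, D | F#, A, C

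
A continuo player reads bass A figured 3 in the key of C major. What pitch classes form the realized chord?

A, C, E

The written figures 3 are shorthand for 5/3: the 5 is implied.
A third above A in this key is C.
A fifth above A in this key is E.
Together with the bass A, this spells A minor in root position.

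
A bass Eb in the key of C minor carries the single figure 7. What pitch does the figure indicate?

Counting 6 letter steps above Eb lands on D; in C minor, that letter is D.

D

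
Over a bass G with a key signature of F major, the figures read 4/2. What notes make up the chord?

The written figures 4/2 are shorthand for 6/4/2: the 6 is implied.
A second above G in this key is A.
A fourth above G in this key is C.
A sixth above G in this key is E.
Together with the bass G, this spells A minor seventh in third inversion.

G, A, C, E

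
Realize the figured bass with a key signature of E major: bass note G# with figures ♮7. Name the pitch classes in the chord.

G#, B, D#, F

The written figures ♮7 are shorthand for 7/5/3: the 5/3 are implied.
A third above G# in this key is B.
A fifth above G# in this key is D#.
A seventh above G# in this key is F#, made natural (F) by the ♮ figure.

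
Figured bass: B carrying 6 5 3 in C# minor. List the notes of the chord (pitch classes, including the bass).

A third above B in this key is D#.
A fifth above B in this key is F#.
A sixth above B in this key is G#.
Together with the bass B, this spells G# minor seventh in first inversion.

B, D#, F#, G#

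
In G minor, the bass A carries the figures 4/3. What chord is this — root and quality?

The figures 4/3 indicate a seventh chord in second inversion.
In second inversion the root lies a fourth above the bass: a fourth above A in G minor is D.
The chord tones are A, C, D, F, giving D minor seventh.

D minor seventh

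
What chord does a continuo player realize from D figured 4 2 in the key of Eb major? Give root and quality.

Eb major seventh

The figures 4 2 indicate a seventh chord in third inversion.
In third inversion the root lies a second above the bass: a second above D in Eb major is Eb.
The chord tones are D, Eb, G, Bb, giving Eb major seventh.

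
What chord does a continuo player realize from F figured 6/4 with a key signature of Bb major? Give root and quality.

Bb major

The figures 6/4 indicate a triad in second inversion.
In second inversion the root lies a fourth above the bass: a fourth above F in Bb major is Bb.
The chord tones are F, Bb, D, giving Bb major.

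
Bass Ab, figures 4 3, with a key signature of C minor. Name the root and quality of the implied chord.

D half-diminished seventh

The figures 4 3 indicate a seventh chord in second inversion.
In second inversion the root lies a fourth above the bass: a fourth above Ab in C minor is D.
The chord tones are Ab, C, D, F, giving D half-diminished seventh.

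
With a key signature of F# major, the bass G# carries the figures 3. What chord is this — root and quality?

G# minor

The figures 3 indicate a triad in root position.
In root position the bass is the root, so the root is G#.
The chord tones are G#, B, D#, giving G# minor.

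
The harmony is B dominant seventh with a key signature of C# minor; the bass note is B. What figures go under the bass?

7

B is the root of B dominant seventh, so the chord is in root position.
A seventh chord in root position is figured 7/5/3, conventionally abbreviated 7.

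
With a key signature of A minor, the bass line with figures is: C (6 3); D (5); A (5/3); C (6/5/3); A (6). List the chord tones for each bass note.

C (6/3): C, E, A.
D (5/3): D, F, A.
A (5/3): A, C, E.
C (6/5/3): C, E, G, A.
A (6/3): A, C, F.

C, E, A | D, F, A | A, C, E | C, E, G, A | A, C, F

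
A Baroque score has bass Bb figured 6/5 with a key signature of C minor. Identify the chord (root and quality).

G minor seventh

The figures 6/5 indicate a seventh chord in first inversion.
In first inversion the root lies a sixth above the bass: a sixth above Bb in C minor is G.
The chord tones are Bb, D, F, G, giving G minor seventh.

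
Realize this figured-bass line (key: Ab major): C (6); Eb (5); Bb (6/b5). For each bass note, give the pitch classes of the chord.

C, Eb, Ab | Eb, G, Bb | Bb, Db, Fb, G

C (6/3): C, Eb, Ab.
Eb (5/3): Eb, G, Bb.
Bb (6/b5/3): Bb, Db, Fb, G.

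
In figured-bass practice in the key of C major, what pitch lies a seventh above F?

Counting 6 letter steps above F lands on E; in C major, that letter is E.

E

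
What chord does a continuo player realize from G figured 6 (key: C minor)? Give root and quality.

The figures 6 indicate a triad in first inversion.
In first inversion the root lies a sixth above the bass: a sixth above G in C minor is Eb.
The chord tones are G, Bb, Eb, giving Eb major.

Eb major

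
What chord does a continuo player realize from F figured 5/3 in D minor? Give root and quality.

The figures 5/3 indicate a triad in root position.
In root position the bass is the root, so the root is F.
The chord tones are F, A, C, giving F major.

F major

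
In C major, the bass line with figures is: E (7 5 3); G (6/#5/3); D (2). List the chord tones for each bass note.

E (7/5/3): E, G, B, D.
G (6/#5/3): G, B, D#, E.
D (6/4/2): D, E, G, B.

E, G, B, D | G, B, D#, E | D, E, G, B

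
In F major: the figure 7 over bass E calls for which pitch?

D

Counting 6 letter steps above E lands on D; in F major, that letter is D.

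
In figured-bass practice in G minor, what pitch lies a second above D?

Counting 1 letter step above D lands on E; in G minor, that letter is Eb.

Eb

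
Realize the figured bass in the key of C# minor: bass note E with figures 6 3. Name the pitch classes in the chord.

A third above E in this key is G#.
A sixth above E in this key is C#.
Together with the bass E, this spells C# minor in first inversion.

E, G#, C#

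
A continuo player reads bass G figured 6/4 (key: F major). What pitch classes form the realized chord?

A fourth above G in this key is C.
A sixth above G in this key is E.
Together with the bass G, this spells C major in second inversion.

G, C, E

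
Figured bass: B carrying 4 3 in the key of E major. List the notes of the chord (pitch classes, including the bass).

B, D#, E, G#

The written figures 4 3 are shorthand for 6/4/3: the 6 is implied.
A third above B in this key is D#.
A fourth above B in this key is E.
A sixth above B in this key is G#.
Together with the bass B, this spells E major seventh in second inversion.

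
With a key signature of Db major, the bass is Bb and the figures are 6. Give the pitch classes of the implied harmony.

The written figures 6 are shorthand for 6/3: the 3 is implied.
A third above Bb in this key is Db.
A sixth above Bb in this key is Gb.
Together with the bass Bb, this spells Gb major in first inversion.

Bb, Db, Gb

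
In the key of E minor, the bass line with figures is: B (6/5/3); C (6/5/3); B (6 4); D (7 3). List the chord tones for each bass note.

B, D, F#, G | C, E, G, A | B, E, G | D, F#, A, C

B (6/5/3): B, D, F#, G.
C (6/5/3): C, E, G, A.
B (6/4): B, E, G.
D (7/5/3): D, F#, A, C.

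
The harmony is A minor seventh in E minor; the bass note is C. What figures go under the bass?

6/5

C is the third of A minor seventh, so the chord is in first inversion.
A seventh chord in first inversion is figured 6/5/3, conventionally abbreviated 6/5.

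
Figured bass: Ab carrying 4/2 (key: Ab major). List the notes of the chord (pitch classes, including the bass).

The written figures 4/2 are shorthand for 6/4/2: the 6 is implied.
A second above Ab in this key is Bb.
A fourth above Ab in this key is Db.
A sixth above Ab in this key is F.
Together with the bass Ab, this spells Bb minor seventh in third inversion.

Ab, Bb, Db, F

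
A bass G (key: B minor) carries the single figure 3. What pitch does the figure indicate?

Counting 2 letter steps above G lands on B; in B minor, that letter is B.

B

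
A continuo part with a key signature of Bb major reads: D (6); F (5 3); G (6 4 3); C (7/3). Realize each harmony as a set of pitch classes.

D (6/3): D, F, Bb.
F (5/3): F, A, C.
G (6/4/3): G, Bb, C, Eb.
C (7/5/3): C, Eb, G, Bb.

D, F, Bb | F, A, C | G, Bb, C, Eb | C, Eb, G, Bb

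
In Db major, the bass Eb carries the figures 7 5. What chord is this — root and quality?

Eb minor seventh

The figures 7 5 indicate a seventh chord in root position.
In root position the bass is the root, so the root is Eb.
The chord tones are Eb, Gb, Bb, Db, giving Eb minor seventh.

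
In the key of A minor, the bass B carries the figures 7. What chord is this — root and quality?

The figures 7 indicate a seventh chord in root position.
In root position the bass is the root, so the root is B.
The chord tones are B, D, F, A, giving B half-diminished seventh.

B half-diminished seventh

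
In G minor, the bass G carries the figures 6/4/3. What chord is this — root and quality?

C minor seventh

The figures 6/4/3 indicate a seventh chord in second inversion.
In second inversion the root lies a fourth above the bass: a fourth above G in G minor is C.
The chord tones are G, Bb, C, Eb, giving C minor seventh.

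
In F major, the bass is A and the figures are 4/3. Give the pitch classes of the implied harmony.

The written figures 4/3 are shorthand for 6/4/3: the 6 is implied.
A third above A in this key is C.
A fourth above A in this key is D.
A sixth above A in this key is F.
Together with the bass A, this spells D minor seventh in second inversion.

A, C, D, F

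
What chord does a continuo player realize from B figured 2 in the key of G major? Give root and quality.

The figures 2 indicate a seventh chord in third inversion.
In third inversion the root lies a second above the bass: a second above B in G major is C.
The chord tones are B, C, E, G, giving C major seventh.

C major seventh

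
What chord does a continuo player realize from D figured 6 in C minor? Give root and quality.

The figures 6 indicate a triad in first inversion.
In first inversion the root lies a sixth above the bass: a sixth above D in C minor is Bb.
The chord tones are D, F, Bb, giving Bb major.

Bb major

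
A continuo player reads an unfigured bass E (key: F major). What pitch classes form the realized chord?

An unfigured bass implies 5/3.
A third above E in this key is G.
A fifth above E in this key is Bb.
Together with the bass E, this spells E diminished in root position.

E, G, Bb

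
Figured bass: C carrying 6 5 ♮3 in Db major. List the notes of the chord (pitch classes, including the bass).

C, E, Gb, Ab

A third above C in this key is Eb, made natural (E) by the ♮ figure.
A fifth above C in this key is Gb.
A sixth above C in this key is Ab.
Together with the bass C, this spells Ab augmented seventh in first inversion.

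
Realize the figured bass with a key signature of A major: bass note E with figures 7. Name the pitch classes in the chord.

E, G#, B, D

The written figures 7 are shorthand for 7/5/3: the 5/3 are implied.
A third above E in this key is G#.
A fifth above E in this key is B.
A seventh above E in this key is D.
Together with the bass E, this spells E dominant seventh in root position.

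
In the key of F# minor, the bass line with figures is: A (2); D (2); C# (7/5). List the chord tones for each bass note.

A, B, D, F# | D, E, G#, B | C#, E, G#, B

A (6/4/2): A, B, D, F#.
D (6/4/2): D, E, G#, B.
C# (7/5/3): C#, E, G#, B.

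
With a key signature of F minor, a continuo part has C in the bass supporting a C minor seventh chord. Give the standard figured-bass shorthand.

C is the root of C minor seventh, so the chord is in root position.
A seventh chord in root position is figured 7/5/3, conventionally abbreviated 7.

7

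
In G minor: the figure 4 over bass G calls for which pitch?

C

Counting 3 letter steps above G lands on C; in G minor, that letter is C.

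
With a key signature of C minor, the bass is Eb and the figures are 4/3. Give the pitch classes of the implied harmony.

Eb, G, Ab, C

The written figures 4/3 are shorthand for 6/4/3: the 6 is implied.
A third above Eb in this key is G.
A fourth above Eb in this key is Ab.
A sixth above Eb in this key is C.
Together with the bass Eb, this spells Ab major seventh in second inversion.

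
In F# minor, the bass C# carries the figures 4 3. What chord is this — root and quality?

The figures 4 3 indicate a seventh chord in second inversion.
In second inversion the root lies a fourth above the bass: a fourth above C# in F# minor is F#.
The chord tones are C#, E, F#, A, giving F# minor seventh.

F# minor seventh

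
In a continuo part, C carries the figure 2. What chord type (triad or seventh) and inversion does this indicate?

2 is shorthand for 6/4/2.
Intervals of 6/4/2 above the bass form a seventh chord; the bass is the seventh, so this is third inversion.

seventh chord, third inversion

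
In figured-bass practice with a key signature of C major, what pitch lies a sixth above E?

C

Counting 5 letter steps above E lands on C; in C major, that letter is C.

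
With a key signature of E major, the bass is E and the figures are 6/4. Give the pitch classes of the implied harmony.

A fourth above E in this key is A.
A sixth above E in this key is C#.
Together with the bass E, this spells A major in second inversion.

E, A, C#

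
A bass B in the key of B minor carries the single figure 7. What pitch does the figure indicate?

A

Counting 6 letter steps above B lands on A; in B minor, that letter is A.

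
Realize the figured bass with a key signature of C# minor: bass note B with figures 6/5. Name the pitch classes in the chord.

B, D#, F#, G#

The written figures 6/5 are shorthand for 6/5/3: the 3 is implied.
A third above B in this key is D#.
A fifth above B in this key is F#.
A sixth above B in this key is G#.
Together with the bass B, this spells G# minor seventh in first inversion.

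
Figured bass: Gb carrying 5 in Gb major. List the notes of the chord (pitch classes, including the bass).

Gb, Bb, Db

The written figures 5 are shorthand for 5/3: the 3 is implied.
A third above Gb in this key is Bb.
A fifth above Gb in this key is Db.
Together with the bass Gb, this spells Gb major in root position.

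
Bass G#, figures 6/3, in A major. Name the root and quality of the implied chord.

The figures 6/3 indicate a triad in first inversion.
In first inversion the root lies a sixth above the bass: a sixth above G# in A major is E.
The chord tones are G#, B, E, giving E major.

E major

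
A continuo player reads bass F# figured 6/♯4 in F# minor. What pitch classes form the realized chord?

F#, B#, D

A fourth above F# in this key is B, raised to B# by the sharp.
A sixth above F# in this key is D.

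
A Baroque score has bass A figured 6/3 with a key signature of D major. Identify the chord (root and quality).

F# minor

The figures 6/3 indicate a triad in first inversion.
In first inversion the root lies a sixth above the bass: a sixth above A in D major is F#.
The chord tones are A, C#, F#, giving F# minor.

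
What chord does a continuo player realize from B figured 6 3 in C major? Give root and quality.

G major

The figures 6 3 indicate a triad in first inversion.
In first inversion the root lies a sixth above the bass: a sixth above B in C major is G.
The chord tones are B, D, G, giving G major.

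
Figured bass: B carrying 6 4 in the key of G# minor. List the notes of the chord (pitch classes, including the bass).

A fourth above B in this key is E.
A sixth above B in this key is G#.
Together with the bass B, this spells E major in second inversion.

B, E, G#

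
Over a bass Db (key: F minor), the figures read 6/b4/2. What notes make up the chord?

Db, Eb, Gb, Bb

A second above Db in this key is Eb.
A fourth above Db in this key is G, lowered to Gb by the flat.
A sixth above Db in this key is Bb.
Together with the bass Db, this spells Eb minor seventh in third inversion.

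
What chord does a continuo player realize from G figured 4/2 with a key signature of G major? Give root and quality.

A minor seventh

The figures 4/2 indicate a seventh chord in third inversion.
In third inversion the root lies a second above the bass: a second above G in G major is A.
The chord tones are G, A, C, E, giving A minor seventh.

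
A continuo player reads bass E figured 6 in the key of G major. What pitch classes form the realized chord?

E, G, C

The written figures 6 are shorthand for 6/3: the 3 is implied.
A third above E in this key is G.
A sixth above E in this key is C.
Together with the bass E, this spells C major in first inversion.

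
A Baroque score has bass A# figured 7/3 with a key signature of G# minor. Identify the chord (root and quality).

The figures 7/3 indicate a seventh chord in root position.
In root position the bass is the root, so the root is A#.
The chord tones are A#, C#, E, G#, giving A# half-diminished seventh.

A# half-diminished seventh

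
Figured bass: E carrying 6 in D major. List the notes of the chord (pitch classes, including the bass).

The written figures 6 are shorthand for 6/3: the 3 is implied.
A third above E in this key is G.
A sixth above E in this key is C#.
Together with the bass E, this spells C# diminished in first inversion.

E, G, C#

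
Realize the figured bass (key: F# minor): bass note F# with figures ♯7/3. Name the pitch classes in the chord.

F#, A, C#, E#

The written figures ♯7/3 are shorthand for 7/5/3: the 5 is implied.
A third above F# in this key is A.
A fifth above F# in this key is C#.
A seventh above F# in this key is E, raised to E# by the sharp.
Together with the bass F#, this spells F# minor-major seventh in root position.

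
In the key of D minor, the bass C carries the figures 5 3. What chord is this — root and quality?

C major

The figures 5 3 indicate a triad in root position.
In root position the bass is the root, so the root is C.
The chord tones are C, E, G, giving C major.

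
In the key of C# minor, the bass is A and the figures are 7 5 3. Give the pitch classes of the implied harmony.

A, C#, E, G#

A third above A in this key is C#.
A fifth above A in this key is E.
A seventh above A in this key is G#.
Together with the bass A, this spells A major seventh in root position.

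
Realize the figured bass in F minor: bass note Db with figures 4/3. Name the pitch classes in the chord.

The written figures 4/3 are shorthand for 6/4/3: the 6 is implied.
A third above Db in this key is F.
A fourth above Db in this key is G.
A sixth above Db in this key is Bb.
Together with the bass Db, this spells G half-diminished seventh in second inversion.

Db, F, G, Bb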